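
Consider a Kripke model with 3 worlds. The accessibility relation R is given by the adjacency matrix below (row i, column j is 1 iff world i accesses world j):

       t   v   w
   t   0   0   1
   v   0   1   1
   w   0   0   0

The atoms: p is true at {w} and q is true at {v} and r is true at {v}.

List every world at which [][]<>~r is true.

t: successors {w}; []<>~r there: w:T. ✓
v: successors {v, w}; []<>~r there: v:F, w:T. ✗
w: no successors, so [][]<>~r holds vacuously. ✓

{t, w}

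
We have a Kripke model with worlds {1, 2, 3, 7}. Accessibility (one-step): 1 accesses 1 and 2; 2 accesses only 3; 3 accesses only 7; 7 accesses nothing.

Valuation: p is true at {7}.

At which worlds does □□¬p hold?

{1, 3, 7}

1: successors {1, 2}; □¬p there: 1:T, 2:T. ✓
2: successors {3}; □¬p there: 3:F. ✗
3: successors {7}; □¬p there: 7:T. ✓
7: no successors, so □□¬p holds vacuously. ✓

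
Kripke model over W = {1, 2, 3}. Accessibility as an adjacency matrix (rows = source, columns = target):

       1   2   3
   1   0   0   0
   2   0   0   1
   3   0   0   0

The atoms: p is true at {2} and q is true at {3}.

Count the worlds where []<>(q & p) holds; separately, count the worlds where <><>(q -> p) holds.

For []<>(q & p):
1: no successors, so []<>(q & p) holds vacuously. ✓
2: successors {3}; <>(q & p) there: 3:F. ✗
3: no successors, so []<>(q & p) holds vacuously. ✓
— 2 worlds.
For <><>(q -> p):
1: no successors, so <><>(q -> p) fails. ✗
2: successors {3}; <>(q -> p) there: 3:F. ✗
3: no successors, so <><>(q -> p) fails. ✗
— 0 worlds.

2 and 0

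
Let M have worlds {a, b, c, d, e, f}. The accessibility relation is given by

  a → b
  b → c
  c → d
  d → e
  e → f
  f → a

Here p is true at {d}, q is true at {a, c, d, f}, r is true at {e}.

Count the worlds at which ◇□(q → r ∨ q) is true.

a: successors {b}; □(q → r ∨ q) there: b:T. ✓
b: successors {c}; □(q → r ∨ q) there: c:T. ✓
c: successors {d}; □(q → r ∨ q) there: d:T. ✓
d: successors {e}; □(q → r ∨ q) there: e:T. ✓
e: successors {f}; □(q → r ∨ q) there: f:T. ✓
f: successors {a}; □(q → r ∨ q) there: a:T. ✓
Satisfying worlds: {a, b, c, d, e, f}.

6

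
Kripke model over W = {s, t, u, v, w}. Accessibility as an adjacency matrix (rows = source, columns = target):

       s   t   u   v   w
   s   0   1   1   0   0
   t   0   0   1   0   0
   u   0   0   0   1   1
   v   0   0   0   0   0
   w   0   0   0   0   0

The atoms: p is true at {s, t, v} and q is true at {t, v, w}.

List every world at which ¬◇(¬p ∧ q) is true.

s: ◇(¬p ∧ q) is F. ✓
t: ◇(¬p ∧ q) is F. ✓
u: ◇(¬p ∧ q) is T. ✗
v: ◇(¬p ∧ q) is F. ✓
w: ◇(¬p ∧ q) is F. ✓

{s, t, v, w}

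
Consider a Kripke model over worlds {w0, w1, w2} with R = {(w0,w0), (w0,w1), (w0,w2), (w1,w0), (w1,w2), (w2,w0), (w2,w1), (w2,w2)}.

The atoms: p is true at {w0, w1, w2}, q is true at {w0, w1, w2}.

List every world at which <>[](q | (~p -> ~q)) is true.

{w0, w1, w2}

w0: successors {w0, w1, w2}; [](q | (~p -> ~q)) there: w0:T, w1:T, w2:T. ✓
w1: successors {w0, w2}; [](q | (~p -> ~q)) there: w0:T, w2:T. ✓
w2: successors {w0, w1, w2}; [](q | (~p -> ~q)) there: w0:T, w1:T, w2:T. ✓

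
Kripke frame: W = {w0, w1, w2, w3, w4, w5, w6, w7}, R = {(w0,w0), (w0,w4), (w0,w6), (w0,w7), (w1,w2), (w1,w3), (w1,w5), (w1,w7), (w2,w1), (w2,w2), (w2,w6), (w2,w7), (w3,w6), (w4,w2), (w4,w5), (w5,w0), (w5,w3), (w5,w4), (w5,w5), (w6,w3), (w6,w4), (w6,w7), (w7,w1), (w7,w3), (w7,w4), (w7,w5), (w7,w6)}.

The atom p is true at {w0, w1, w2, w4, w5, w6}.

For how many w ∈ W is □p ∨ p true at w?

w0: □p is F, p is T. ✓
w1: □p is F, p is T. ✓
w2: □p is F, p is T. ✓
w3: □p is T, p is F. ✓
w4: □p is T, p is T. ✓
w5: □p is F, p is T. ✓
w6: □p is F, p is T. ✓
w7: □p is F, p is F. ✗
Satisfying worlds: {w0, w1, w2, w3, w4, w5, w6}.

7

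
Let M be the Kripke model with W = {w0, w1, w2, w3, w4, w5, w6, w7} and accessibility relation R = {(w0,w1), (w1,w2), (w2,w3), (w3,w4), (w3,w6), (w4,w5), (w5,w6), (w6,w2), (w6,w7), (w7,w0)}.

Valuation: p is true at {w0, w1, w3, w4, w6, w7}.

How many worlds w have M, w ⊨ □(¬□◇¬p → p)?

w0: successors {w1}; ¬□◇¬p → p there: w1:T. ✓
w1: successors {w2}; ¬□◇¬p → p there: w2:F. ✗
w2: successors {w3}; ¬□◇¬p → p there: w3:T. ✓
w3: successors {w4, w6}; ¬□◇¬p → p there: w4:T, w6:T. ✓
w4: successors {w5}; ¬□◇¬p → p there: w5:T. ✓
w5: successors {w6}; ¬□◇¬p → p there: w6:T. ✓
w6: successors {w2, w7}; ¬□◇¬p → p there: w2:F, w7:T. ✗
w7: successors {w0}; ¬□◇¬p → p there: w0:T. ✓
Satisfying worlds: {w0, w2, w3, w4, w5, w7}.

6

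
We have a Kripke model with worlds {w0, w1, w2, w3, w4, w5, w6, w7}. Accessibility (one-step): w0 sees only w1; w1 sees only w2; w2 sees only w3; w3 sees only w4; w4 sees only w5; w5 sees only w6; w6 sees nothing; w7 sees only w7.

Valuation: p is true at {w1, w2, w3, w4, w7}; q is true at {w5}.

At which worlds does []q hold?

{w4, w6}

w0: successors {w1}; q there: w1:F. ✗
w1: successors {w2}; q there: w2:F. ✗
w2: successors {w3}; q there: w3:F. ✗
w3: successors {w4}; q there: w4:F. ✗
w4: successors {w5}; q there: w5:T. ✓
w5: successors {w6}; q there: w6:F. ✗
w6: no successors, so []q holds vacuously. ✓
w7: successors {w7}; q there: w7:F. ✗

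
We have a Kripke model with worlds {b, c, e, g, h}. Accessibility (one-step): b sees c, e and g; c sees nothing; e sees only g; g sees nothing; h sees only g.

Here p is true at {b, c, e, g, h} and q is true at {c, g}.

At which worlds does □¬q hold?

{c, g}

b: successors {c, e, g}; ¬q there: c:F, e:T, g:F. ✗
c: no successors, so □¬q holds vacuously. ✓
e: successors {g}; ¬q there: g:F. ✗
g: no successors, so □¬q holds vacuously. ✓
h: successors {g}; ¬q there: g:F. ✗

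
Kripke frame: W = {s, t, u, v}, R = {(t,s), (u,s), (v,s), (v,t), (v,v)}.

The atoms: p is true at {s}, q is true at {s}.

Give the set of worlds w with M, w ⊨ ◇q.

s: no successors, so ◇q fails. ✗
t: successors {s}; q there: s:T. ✓
u: successors {s}; q there: s:T. ✓
v: successors {s, t, v}; q there: s:T, t:F, v:F. ✓

{t, u, v}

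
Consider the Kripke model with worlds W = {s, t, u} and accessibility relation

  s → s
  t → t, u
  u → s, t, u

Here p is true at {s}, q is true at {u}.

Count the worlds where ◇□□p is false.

1

s: successors {s}; □□p there: s:T. ✓
t: successors {t, u}; □□p there: t:F, u:F. ✗
u: successors {s, t, u}; □□p there: s:T, t:F, u:F. ✓
Satisfying worlds: {s, u}.
So ◇□□p fails at the other 1 world.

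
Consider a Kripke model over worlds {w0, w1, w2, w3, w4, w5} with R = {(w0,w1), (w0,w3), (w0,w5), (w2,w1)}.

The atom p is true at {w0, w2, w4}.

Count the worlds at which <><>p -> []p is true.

6

w0: <><>p is F, []p is F. ✓
w1: <><>p is F, []p is T. ✓
w2: <><>p is F, []p is F. ✓
w3: <><>p is F, []p is T. ✓
w4: <><>p is F, []p is T. ✓
w5: <><>p is F, []p is T. ✓
Satisfying worlds: {w0, w1, w2, w3, w4, w5}.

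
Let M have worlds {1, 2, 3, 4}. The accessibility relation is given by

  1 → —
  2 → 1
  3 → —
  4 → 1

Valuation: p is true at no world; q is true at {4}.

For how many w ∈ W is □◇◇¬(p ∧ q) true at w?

2

1: no successors, so □◇◇¬(p ∧ q) holds vacuously. ✓
2: successors {1}; ◇◇¬(p ∧ q) there: 1:F. ✗
3: no successors, so □◇◇¬(p ∧ q) holds vacuously. ✓
4: successors {1}; ◇◇¬(p ∧ q) there: 1:F. ✗
Satisfying worlds: {1, 3}.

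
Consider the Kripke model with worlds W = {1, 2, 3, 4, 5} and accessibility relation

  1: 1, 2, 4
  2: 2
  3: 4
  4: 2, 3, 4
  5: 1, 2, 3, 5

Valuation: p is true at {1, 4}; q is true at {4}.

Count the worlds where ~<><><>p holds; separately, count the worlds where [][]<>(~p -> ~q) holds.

For ~<><><>p:
1: <><><>p is T. ✗
2: <><><>p is F. ✓
3: <><><>p is T. ✗
4: <><><>p is T. ✗
5: <><><>p is T. ✗
— 1 world.
For [][]<>(~p -> ~q):
1: successors {1, 2, 4}; []<>(~p -> ~q) there: 1:T, 2:T, 4:T. ✓
2: successors {2}; []<>(~p -> ~q) there: 2:T. ✓
3: successors {4}; []<>(~p -> ~q) there: 4:T. ✓
4: successors {2, 3, 4}; []<>(~p -> ~q) there: 2:T, 3:T, 4:T. ✓
5: successors {1, 2, 3, 5}; []<>(~p -> ~q) there: 1:T, 2:T, 3:T, 5:T. ✓
— 5 worlds.

1 and 5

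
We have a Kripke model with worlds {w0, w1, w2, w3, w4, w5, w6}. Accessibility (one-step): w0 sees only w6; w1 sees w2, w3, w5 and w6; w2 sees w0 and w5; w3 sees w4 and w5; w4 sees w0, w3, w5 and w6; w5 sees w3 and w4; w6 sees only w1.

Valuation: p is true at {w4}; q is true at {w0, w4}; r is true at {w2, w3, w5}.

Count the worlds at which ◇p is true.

w0: successors {w6}; p there: w6:F. ✗
w1: successors {w2, w3, w5, w6}; p there: w2:F, w3:F, w5:F, w6:F. ✗
w2: successors {w0, w5}; p there: w0:F, w5:F. ✗
w3: successors {w4, w5}; p there: w4:T, w5:F. ✓
w4: successors {w0, w3, w5, w6}; p there: w0:F, w3:F, w5:F, w6:F. ✗
w5: successors {w3, w4}; p there: w3:F, w4:T. ✓
w6: successors {w1}; p there: w1:F. ✗
Satisfying worlds: {w3, w5}.

2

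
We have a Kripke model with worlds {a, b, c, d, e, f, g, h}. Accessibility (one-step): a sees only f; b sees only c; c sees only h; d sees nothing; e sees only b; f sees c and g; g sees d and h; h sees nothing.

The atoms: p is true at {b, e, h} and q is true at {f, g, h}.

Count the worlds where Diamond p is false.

5

a: successors {f}; p there: f:F. ✗
b: successors {c}; p there: c:F. ✗
c: successors {h}; p there: h:T. ✓
d: no successors, so Diamond p fails. ✗
e: successors {b}; p there: b:T. ✓
f: successors {c, g}; p there: c:F, g:F. ✗
g: successors {d, h}; p there: d:F, h:T. ✓
h: no successors, so Diamond p fails. ✗
Satisfying worlds: {c, e, g}.
So Diamond p fails at the other 5 worlds.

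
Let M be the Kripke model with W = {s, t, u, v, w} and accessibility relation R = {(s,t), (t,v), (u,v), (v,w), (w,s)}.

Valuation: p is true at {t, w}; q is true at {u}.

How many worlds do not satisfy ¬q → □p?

2

s: ¬q is T, □p is T. ✓
t: ¬q is T, □p is F. ✗
u: ¬q is F, □p is F. ✓
v: ¬q is T, □p is T. ✓
w: ¬q is T, □p is F. ✗
Satisfying worlds: {s, u, v}.
So ¬q → □p fails at the other 2 worlds.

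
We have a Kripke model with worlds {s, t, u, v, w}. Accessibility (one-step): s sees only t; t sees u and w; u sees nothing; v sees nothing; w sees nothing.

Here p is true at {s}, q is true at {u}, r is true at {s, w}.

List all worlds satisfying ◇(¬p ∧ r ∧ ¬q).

{t}

s: successors {t}; ¬p ∧ r ∧ ¬q there: t:F. ✗
t: successors {u, w}; ¬p ∧ r ∧ ¬q there: u:F, w:T. ✓
u: no successors, so ◇(¬p ∧ r ∧ ¬q) fails. ✗
v: no successors, so ◇(¬p ∧ r ∧ ¬q) fails. ✗
w: no successors, so ◇(¬p ∧ r ∧ ¬q) fails. ✗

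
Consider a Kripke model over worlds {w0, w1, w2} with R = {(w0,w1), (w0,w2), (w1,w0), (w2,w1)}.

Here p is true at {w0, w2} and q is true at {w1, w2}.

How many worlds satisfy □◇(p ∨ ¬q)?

w0: successors {w1, w2}; ◇(p ∨ ¬q) there: w1:T, w2:F. ✗
w1: successors {w0}; ◇(p ∨ ¬q) there: w0:T. ✓
w2: successors {w1}; ◇(p ∨ ¬q) there: w1:T. ✓
Satisfying worlds: {w1, w2}.

2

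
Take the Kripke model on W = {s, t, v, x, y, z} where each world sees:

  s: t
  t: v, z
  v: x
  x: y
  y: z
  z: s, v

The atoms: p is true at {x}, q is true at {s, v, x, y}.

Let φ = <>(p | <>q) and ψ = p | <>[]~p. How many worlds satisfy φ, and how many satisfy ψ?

5 and 6

For <>(p | <>q):
s: successors {t}; p | <>q there: t:T. ✓
t: successors {v, z}; p | <>q there: v:T, z:T. ✓
v: successors {x}; p | <>q there: x:T. ✓
x: successors {y}; p | <>q there: y:F. ✗
y: successors {z}; p | <>q there: z:T. ✓
z: successors {s, v}; p | <>q there: s:F, v:T. ✓
— 5 worlds.
For p | <>[]~p:
s: p is F, <>[]~p is T. ✓
t: p is F, <>[]~p is T. ✓
v: p is F, <>[]~p is T. ✓
x: p is T, <>[]~p is T. ✓
y: p is F, <>[]~p is T. ✓
z: p is F, <>[]~p is T. ✓
— 6 worlds.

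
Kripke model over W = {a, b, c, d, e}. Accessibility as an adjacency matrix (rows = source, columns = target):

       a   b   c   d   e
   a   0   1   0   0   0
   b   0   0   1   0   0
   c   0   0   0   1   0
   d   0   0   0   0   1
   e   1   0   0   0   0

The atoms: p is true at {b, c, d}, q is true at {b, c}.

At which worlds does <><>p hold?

{a, b, e}

a: successors {b}; <>p there: b:T. ✓
b: successors {c}; <>p there: c:T. ✓
c: successors {d}; <>p there: d:F. ✗
d: successors {e}; <>p there: e:F. ✗
e: successors {a}; <>p there: a:T. ✓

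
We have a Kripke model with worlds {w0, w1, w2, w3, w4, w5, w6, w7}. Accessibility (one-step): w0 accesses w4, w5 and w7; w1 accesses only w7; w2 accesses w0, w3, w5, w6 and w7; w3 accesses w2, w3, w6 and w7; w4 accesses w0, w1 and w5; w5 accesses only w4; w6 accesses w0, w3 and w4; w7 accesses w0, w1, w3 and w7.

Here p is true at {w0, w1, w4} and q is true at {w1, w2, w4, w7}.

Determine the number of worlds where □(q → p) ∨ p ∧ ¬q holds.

4

w0: □(q → p) is F, p ∧ ¬q is T. ✓
w1: □(q → p) is F, p ∧ ¬q is F. ✗
w2: □(q → p) is F, p ∧ ¬q is F. ✗
w3: □(q → p) is F, p ∧ ¬q is F. ✗
w4: □(q → p) is T, p ∧ ¬q is F. ✓
w5: □(q → p) is T, p ∧ ¬q is F. ✓
w6: □(q → p) is T, p ∧ ¬q is F. ✓
w7: □(q → p) is F, p ∧ ¬q is F. ✗
Satisfying worlds: {w0, w4, w5, w6}.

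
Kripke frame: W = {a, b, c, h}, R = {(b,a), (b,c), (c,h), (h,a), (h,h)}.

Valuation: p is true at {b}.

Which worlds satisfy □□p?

a: no successors, so □□p holds vacuously. ✓
b: successors {a, c}; □p there: a:T, c:F. ✗
c: successors {h}; □p there: h:F. ✗
h: successors {a, h}; □p there: a:T, h:F. ✗

{a}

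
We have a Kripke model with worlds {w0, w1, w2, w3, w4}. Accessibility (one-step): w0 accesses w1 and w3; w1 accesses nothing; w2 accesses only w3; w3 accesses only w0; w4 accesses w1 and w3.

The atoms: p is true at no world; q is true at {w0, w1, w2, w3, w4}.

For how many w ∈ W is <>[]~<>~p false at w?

w0: successors {w1, w3}; []~<>~p there: w1:T, w3:F. ✓
w1: no successors, so <>[]~<>~p fails. ✗
w2: successors {w3}; []~<>~p there: w3:F. ✗
w3: successors {w0}; []~<>~p there: w0:F. ✗
w4: successors {w1, w3}; []~<>~p there: w1:T, w3:F. ✓
Satisfying worlds: {w0, w4}.
So <>[]~<>~p fails at the other 3 worlds.

3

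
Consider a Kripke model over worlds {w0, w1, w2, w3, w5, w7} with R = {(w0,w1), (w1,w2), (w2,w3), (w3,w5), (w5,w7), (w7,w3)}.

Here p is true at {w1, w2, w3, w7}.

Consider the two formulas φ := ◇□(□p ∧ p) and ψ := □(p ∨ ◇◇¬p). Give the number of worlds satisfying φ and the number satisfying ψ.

2 and 5

For ◇□(□p ∧ p):
w0: successors {w1}; □(□p ∧ p) there: w1:T. ✓
w1: successors {w2}; □(□p ∧ p) there: w2:F. ✗
w2: successors {w3}; □(□p ∧ p) there: w3:F. ✗
w3: successors {w5}; □(□p ∧ p) there: w5:T. ✓
w5: successors {w7}; □(□p ∧ p) there: w7:F. ✗
w7: successors {w3}; □(□p ∧ p) there: w3:F. ✗
— 2 worlds.
For □(p ∨ ◇◇¬p):
w0: successors {w1}; p ∨ ◇◇¬p there: w1:T. ✓
w1: successors {w2}; p ∨ ◇◇¬p there: w2:T. ✓
w2: successors {w3}; p ∨ ◇◇¬p there: w3:T. ✓
w3: successors {w5}; p ∨ ◇◇¬p there: w5:F. ✗
w5: successors {w7}; p ∨ ◇◇¬p there: w7:T. ✓
w7: successors {w3}; p ∨ ◇◇¬p there: w3:T. ✓
— 5 worlds.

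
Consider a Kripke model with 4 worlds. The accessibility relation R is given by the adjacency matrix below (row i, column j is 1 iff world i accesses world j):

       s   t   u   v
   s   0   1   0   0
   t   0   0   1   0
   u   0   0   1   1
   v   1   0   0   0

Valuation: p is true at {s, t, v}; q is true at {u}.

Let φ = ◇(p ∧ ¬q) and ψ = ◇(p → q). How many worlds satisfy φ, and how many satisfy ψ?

3 and 2

For ◇(p ∧ ¬q):
s: successors {t}; p ∧ ¬q there: t:T. ✓
t: successors {u}; p ∧ ¬q there: u:F. ✗
u: successors {u, v}; p ∧ ¬q there: u:F, v:T. ✓
v: successors {s}; p ∧ ¬q there: s:T. ✓
— 3 worlds.
For ◇(p → q):
s: successors {t}; p → q there: t:F. ✗
t: successors {u}; p → q there: u:T. ✓
u: successors {u, v}; p → q there: u:T, v:F. ✓
v: successors {s}; p → q there: s:F. ✗
— 2 worlds.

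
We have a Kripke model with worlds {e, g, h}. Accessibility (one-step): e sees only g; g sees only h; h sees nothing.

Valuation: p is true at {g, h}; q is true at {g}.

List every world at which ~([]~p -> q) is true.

{h}

e: []~p -> q is T. ✗
g: []~p -> q is T. ✗
h: []~p -> q is F. ✓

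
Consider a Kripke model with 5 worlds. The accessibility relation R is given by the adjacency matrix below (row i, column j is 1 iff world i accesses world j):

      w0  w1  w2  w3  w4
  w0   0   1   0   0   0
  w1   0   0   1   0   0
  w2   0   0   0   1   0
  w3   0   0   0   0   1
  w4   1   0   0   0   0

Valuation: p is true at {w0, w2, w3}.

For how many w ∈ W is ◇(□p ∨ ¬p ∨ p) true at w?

w0: successors {w1}; □p ∨ ¬p ∨ p there: w1:T. ✓
w1: successors {w2}; □p ∨ ¬p ∨ p there: w2:T. ✓
w2: successors {w3}; □p ∨ ¬p ∨ p there: w3:T. ✓
w3: successors {w4}; □p ∨ ¬p ∨ p there: w4:T. ✓
w4: successors {w0}; □p ∨ ¬p ∨ p there: w0:T. ✓
Satisfying worlds: {w0, w1, w2, w3, w4}.

5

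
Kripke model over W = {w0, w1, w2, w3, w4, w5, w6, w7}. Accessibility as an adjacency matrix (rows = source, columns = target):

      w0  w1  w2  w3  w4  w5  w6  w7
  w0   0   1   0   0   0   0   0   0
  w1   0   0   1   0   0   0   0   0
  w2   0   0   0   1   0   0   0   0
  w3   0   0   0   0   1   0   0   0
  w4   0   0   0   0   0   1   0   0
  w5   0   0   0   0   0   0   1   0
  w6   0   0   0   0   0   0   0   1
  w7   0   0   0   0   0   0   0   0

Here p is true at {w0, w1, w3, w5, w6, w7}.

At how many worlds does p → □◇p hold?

w0: p is T, □◇p is F. ✗
w1: p is T, □◇p is T. ✓
w2: p is F, □◇p is F. ✓
w3: p is T, □◇p is T. ✓
w4: p is F, □◇p is T. ✓
w5: p is T, □◇p is T. ✓
w6: p is T, □◇p is F. ✗
w7: p is T, □◇p is T. ✓
Satisfying worlds: {w1, w2, w3, w4, w5, w7}.

6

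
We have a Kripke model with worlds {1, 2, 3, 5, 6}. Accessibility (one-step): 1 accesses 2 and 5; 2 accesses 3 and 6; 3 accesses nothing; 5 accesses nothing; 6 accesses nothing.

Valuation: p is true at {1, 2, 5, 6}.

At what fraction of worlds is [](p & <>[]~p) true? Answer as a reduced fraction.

1: successors {2, 5}; p & <>[]~p there: 2:T, 5:F. ✗
2: successors {3, 6}; p & <>[]~p there: 3:F, 6:F. ✗
3: no successors, so [](p & <>[]~p) holds vacuously. ✓
5: no successors, so [](p & <>[]~p) holds vacuously. ✓
6: no successors, so [](p & <>[]~p) holds vacuously. ✓
That's 3 of 5 worlds, so 3/5.

3/5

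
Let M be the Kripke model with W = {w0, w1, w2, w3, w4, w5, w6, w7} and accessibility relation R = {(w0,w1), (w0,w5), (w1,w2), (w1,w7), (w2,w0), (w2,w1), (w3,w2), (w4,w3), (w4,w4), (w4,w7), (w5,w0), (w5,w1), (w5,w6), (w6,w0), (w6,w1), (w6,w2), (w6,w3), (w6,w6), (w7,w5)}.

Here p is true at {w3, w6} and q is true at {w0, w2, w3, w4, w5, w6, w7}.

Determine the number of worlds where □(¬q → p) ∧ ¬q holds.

1

w0: □(¬q → p) is F, ¬q is F. ✗
w1: □(¬q → p) is T, ¬q is T. ✓
w2: □(¬q → p) is F, ¬q is F. ✗
w3: □(¬q → p) is T, ¬q is F. ✗
w4: □(¬q → p) is T, ¬q is F. ✗
w5: □(¬q → p) is F, ¬q is F. ✗
w6: □(¬q → p) is F, ¬q is F. ✗
w7: □(¬q → p) is T, ¬q is F. ✗
Satisfying worlds: {w1}.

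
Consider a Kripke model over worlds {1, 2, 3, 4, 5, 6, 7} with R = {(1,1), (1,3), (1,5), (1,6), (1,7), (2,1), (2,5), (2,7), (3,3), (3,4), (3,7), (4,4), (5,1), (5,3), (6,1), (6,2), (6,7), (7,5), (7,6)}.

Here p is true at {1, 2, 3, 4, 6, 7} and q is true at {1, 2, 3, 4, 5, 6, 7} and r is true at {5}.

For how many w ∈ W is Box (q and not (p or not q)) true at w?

1: successors {1, 3, 5, 6, 7}; q and not (p or not q) there: 1:F, 3:F, 5:T, 6:F, 7:F. ✗
2: successors {1, 5, 7}; q and not (p or not q) there: 1:F, 5:T, 7:F. ✗
3: successors {3, 4, 7}; q and not (p or not q) there: 3:F, 4:F, 7:F. ✗
4: successors {4}; q and not (p or not q) there: 4:F. ✗
5: successors {1, 3}; q and not (p or not q) there: 1:F, 3:F. ✗
6: successors {1, 2, 7}; q and not (p or not q) there: 1:F, 2:F, 7:F. ✗
7: successors {5, 6}; q and not (p or not q) there: 5:T, 6:F. ✗
Satisfying worlds: ∅.

0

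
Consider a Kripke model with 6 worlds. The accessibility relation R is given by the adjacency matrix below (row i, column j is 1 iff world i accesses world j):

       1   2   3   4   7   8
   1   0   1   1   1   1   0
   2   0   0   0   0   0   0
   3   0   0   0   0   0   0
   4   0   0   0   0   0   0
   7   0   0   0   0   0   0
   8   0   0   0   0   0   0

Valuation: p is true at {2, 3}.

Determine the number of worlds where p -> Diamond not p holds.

1: p is F, Diamond not p is T. ✓
2: p is T, Diamond not p is F. ✗
3: p is T, Diamond not p is F. ✗
4: p is F, Diamond not p is F. ✓
7: p is F, Diamond not p is F. ✓
8: p is F, Diamond not p is F. ✓
Satisfying worlds: {1, 4, 7, 8}.

4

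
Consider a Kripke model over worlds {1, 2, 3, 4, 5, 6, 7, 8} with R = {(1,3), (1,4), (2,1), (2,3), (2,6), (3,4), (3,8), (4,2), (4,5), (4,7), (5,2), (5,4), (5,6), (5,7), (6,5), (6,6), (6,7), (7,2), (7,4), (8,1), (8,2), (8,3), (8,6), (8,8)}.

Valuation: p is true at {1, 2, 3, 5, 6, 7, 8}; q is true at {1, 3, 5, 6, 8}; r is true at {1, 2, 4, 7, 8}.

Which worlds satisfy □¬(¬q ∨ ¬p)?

{2}

1: successors {3, 4}; ¬(¬q ∨ ¬p) there: 3:T, 4:F. ✗
2: successors {1, 3, 6}; ¬(¬q ∨ ¬p) there: 1:T, 3:T, 6:T. ✓
3: successors {4, 8}; ¬(¬q ∨ ¬p) there: 4:F, 8:T. ✗
4: successors {2, 5, 7}; ¬(¬q ∨ ¬p) there: 2:F, 5:T, 7:F. ✗
5: successors {2, 4, 6, 7}; ¬(¬q ∨ ¬p) there: 2:F, 4:F, 6:T, 7:F. ✗
6: successors {5, 6, 7}; ¬(¬q ∨ ¬p) there: 5:T, 6:T, 7:F. ✗
7: successors {2, 4}; ¬(¬q ∨ ¬p) there: 2:F, 4:F. ✗
8: successors {1, 2, 3, 6, 8}; ¬(¬q ∨ ¬p) there: 1:T, 2:F, 3:T, 6:T, 8:T. ✗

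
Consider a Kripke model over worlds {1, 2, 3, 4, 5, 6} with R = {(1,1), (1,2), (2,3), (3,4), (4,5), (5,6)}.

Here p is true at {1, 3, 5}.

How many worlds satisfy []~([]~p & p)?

4

1: successors {1, 2}; ~([]~p & p) there: 1:T, 2:T. ✓
2: successors {3}; ~([]~p & p) there: 3:F. ✗
3: successors {4}; ~([]~p & p) there: 4:T. ✓
4: successors {5}; ~([]~p & p) there: 5:F. ✗
5: successors {6}; ~([]~p & p) there: 6:T. ✓
6: no successors, so []~([]~p & p) holds vacuously. ✓
Satisfying worlds: {1, 3, 5, 6}.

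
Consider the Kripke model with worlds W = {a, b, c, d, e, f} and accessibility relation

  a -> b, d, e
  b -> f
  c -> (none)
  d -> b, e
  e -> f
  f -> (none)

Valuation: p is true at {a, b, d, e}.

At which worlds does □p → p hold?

{a, b, d, e}

a: □p is T, p is T. ✓
b: □p is F, p is T. ✓
c: □p is T, p is F. ✗
d: □p is T, p is T. ✓
e: □p is F, p is T. ✓
f: □p is T, p is F. ✗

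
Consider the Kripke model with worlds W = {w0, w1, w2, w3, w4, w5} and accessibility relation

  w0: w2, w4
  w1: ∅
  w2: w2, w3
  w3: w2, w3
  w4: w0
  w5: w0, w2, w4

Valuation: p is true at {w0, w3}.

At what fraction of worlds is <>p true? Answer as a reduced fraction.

2/3

w0: successors {w2, w4}; p there: w2:F, w4:F. ✗
w1: no successors, so <>p fails. ✗
w2: successors {w2, w3}; p there: w2:F, w3:T. ✓
w3: successors {w2, w3}; p there: w2:F, w3:T. ✓
w4: successors {w0}; p there: w0:T. ✓
w5: successors {w0, w2, w4}; p there: w0:T, w2:F, w4:F. ✓
That's 4 of 6 worlds, so 4/6 = 2/3.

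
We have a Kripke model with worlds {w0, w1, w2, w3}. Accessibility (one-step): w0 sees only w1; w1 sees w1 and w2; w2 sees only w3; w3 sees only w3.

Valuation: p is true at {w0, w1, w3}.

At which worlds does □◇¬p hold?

{w0}

w0: successors {w1}; ◇¬p there: w1:T. ✓
w1: successors {w1, w2}; ◇¬p there: w1:T, w2:F. ✗
w2: successors {w3}; ◇¬p there: w3:F. ✗
w3: successors {w3}; ◇¬p there: w3:F. ✗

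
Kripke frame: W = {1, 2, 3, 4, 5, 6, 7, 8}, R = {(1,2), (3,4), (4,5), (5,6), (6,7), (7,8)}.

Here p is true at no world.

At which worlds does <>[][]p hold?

1: successors {2}; [][]p there: 2:T. ✓
2: no successors, so <>[][]p fails. ✗
3: successors {4}; [][]p there: 4:F. ✗
4: successors {5}; [][]p there: 5:F. ✗
5: successors {6}; [][]p there: 6:F. ✗
6: successors {7}; [][]p there: 7:T. ✓
7: successors {8}; [][]p there: 8:T. ✓
8: no successors, so <>[][]p fails. ✗

{1, 6, 7}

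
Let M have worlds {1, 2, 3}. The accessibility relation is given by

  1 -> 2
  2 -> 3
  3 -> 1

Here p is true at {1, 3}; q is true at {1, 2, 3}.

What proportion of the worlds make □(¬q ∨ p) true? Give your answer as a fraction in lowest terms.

1: successors {2}; ¬q ∨ p there: 2:F. ✗
2: successors {3}; ¬q ∨ p there: 3:T. ✓
3: successors {1}; ¬q ∨ p there: 1:T. ✓
That's 2 of 3 worlds, so 2/3.

2/3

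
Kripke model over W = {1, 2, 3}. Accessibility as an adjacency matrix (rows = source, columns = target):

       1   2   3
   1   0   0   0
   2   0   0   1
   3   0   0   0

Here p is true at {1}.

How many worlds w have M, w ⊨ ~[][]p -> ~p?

3

1: ~[][]p is F, ~p is F. ✓
2: ~[][]p is F, ~p is T. ✓
3: ~[][]p is F, ~p is T. ✓
Satisfying worlds: {1, 2, 3}.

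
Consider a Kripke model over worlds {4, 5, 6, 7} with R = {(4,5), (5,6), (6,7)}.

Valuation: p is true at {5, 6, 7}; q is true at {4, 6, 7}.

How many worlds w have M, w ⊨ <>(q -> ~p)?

1

4: successors {5}; q -> ~p there: 5:T. ✓
5: successors {6}; q -> ~p there: 6:F. ✗
6: successors {7}; q -> ~p there: 7:F. ✗
7: no successors, so <>(q -> ~p) fails. ✗
Satisfying worlds: {4}.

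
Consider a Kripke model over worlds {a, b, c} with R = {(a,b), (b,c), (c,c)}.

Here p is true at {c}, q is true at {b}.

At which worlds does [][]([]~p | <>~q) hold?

a: successors {b}; []([]~p | <>~q) there: b:T. ✓
b: successors {c}; []([]~p | <>~q) there: c:T. ✓
c: successors {c}; []([]~p | <>~q) there: c:T. ✓

{a, b, c}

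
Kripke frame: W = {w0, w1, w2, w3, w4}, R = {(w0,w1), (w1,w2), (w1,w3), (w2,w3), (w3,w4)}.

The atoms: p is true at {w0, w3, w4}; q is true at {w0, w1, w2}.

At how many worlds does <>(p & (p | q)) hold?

w0: successors {w1}; p & (p | q) there: w1:F. ✗
w1: successors {w2, w3}; p & (p | q) there: w2:F, w3:T. ✓
w2: successors {w3}; p & (p | q) there: w3:T. ✓
w3: successors {w4}; p & (p | q) there: w4:T. ✓
w4: no successors, so <>(p & (p | q)) fails. ✗
Satisfying worlds: {w1, w2, w3}.

3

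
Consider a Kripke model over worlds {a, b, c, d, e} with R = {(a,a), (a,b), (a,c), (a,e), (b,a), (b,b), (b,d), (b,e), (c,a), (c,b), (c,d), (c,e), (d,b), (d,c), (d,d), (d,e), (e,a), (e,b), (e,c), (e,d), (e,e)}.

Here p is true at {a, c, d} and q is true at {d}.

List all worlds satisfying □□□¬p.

∅

a: successors {a, b, c, e}; □□¬p there: a:F, b:F, c:F, e:F. ✗
b: successors {a, b, d, e}; □□¬p there: a:F, b:F, d:F, e:F. ✗
c: successors {a, b, d, e}; □□¬p there: a:F, b:F, d:F, e:F. ✗
d: successors {b, c, d, e}; □□¬p there: b:F, c:F, d:F, e:F. ✗
e: successors {a, b, c, d, e}; □□¬p there: a:F, b:F, c:F, d:F, e:F. ✗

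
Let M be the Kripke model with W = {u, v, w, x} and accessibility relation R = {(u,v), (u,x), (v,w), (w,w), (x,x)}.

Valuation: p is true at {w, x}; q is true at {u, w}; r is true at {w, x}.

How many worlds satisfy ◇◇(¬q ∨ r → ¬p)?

u: successors {v, x}; ◇(¬q ∨ r → ¬p) there: v:F, x:F. ✗
v: successors {w}; ◇(¬q ∨ r → ¬p) there: w:F. ✗
w: successors {w}; ◇(¬q ∨ r → ¬p) there: w:F. ✗
x: successors {x}; ◇(¬q ∨ r → ¬p) there: x:F. ✗
Satisfying worlds: ∅.

0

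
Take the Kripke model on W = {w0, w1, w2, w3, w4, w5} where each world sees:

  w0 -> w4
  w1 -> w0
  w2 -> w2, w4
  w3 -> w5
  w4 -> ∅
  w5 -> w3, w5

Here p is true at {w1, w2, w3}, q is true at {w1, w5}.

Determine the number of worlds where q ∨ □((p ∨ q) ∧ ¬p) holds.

w0: q is F, □((p ∨ q) ∧ ¬p) is F. ✗
w1: q is T, □((p ∨ q) ∧ ¬p) is F. ✓
w2: q is F, □((p ∨ q) ∧ ¬p) is F. ✗
w3: q is F, □((p ∨ q) ∧ ¬p) is T. ✓
w4: q is F, □((p ∨ q) ∧ ¬p) is T. ✓
w5: q is T, □((p ∨ q) ∧ ¬p) is F. ✓
Satisfying worlds: {w1, w3, w4, w5}.

4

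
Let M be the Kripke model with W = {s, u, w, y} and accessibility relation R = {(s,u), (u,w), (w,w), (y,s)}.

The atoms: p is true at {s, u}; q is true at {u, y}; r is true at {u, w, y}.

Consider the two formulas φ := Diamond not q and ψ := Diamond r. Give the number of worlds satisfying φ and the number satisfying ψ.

3 and 3

For Diamond not q:
s: successors {u}; not q there: u:F. ✗
u: successors {w}; not q there: w:T. ✓
w: successors {w}; not q there: w:T. ✓
y: successors {s}; not q there: s:T. ✓
— 3 worlds.
For Diamond r:
s: successors {u}; r there: u:T. ✓
u: successors {w}; r there: w:T. ✓
w: successors {w}; r there: w:T. ✓
y: successors {s}; r there: s:F. ✗
— 3 worlds.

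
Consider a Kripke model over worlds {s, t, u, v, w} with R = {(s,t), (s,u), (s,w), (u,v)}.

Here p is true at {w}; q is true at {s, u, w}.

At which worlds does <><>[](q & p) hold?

s: successors {t, u, w}; <>[](q & p) there: t:F, u:T, w:F. ✓
t: no successors, so <><>[](q & p) fails. ✗
u: successors {v}; <>[](q & p) there: v:F. ✗
v: no successors, so <><>[](q & p) fails. ✗
w: no successors, so <><>[](q & p) fails. ✗

{s}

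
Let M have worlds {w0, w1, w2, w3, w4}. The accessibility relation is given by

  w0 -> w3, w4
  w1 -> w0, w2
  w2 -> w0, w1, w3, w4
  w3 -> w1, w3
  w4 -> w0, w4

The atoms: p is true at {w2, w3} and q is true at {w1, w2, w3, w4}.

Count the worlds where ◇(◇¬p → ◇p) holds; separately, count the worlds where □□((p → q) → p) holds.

5 and 0

For ◇(◇¬p → ◇p):
w0: successors {w3, w4}; ◇¬p → ◇p there: w3:T, w4:F. ✓
w1: successors {w0, w2}; ◇¬p → ◇p there: w0:T, w2:T. ✓
w2: successors {w0, w1, w3, w4}; ◇¬p → ◇p there: w0:T, w1:T, w3:T, w4:F. ✓
w3: successors {w1, w3}; ◇¬p → ◇p there: w1:T, w3:T. ✓
w4: successors {w0, w4}; ◇¬p → ◇p there: w0:T, w4:F. ✓
— 5 worlds.
For □□((p → q) → p):
w0: successors {w3, w4}; □((p → q) → p) there: w3:F, w4:F. ✗
w1: successors {w0, w2}; □((p → q) → p) there: w0:F, w2:F. ✗
w2: successors {w0, w1, w3, w4}; □((p → q) → p) there: w0:F, w1:F, w3:F, w4:F. ✗
w3: successors {w1, w3}; □((p → q) → p) there: w1:F, w3:F. ✗
w4: successors {w0, w4}; □((p → q) → p) there: w0:F, w4:F. ✗
— 0 worlds.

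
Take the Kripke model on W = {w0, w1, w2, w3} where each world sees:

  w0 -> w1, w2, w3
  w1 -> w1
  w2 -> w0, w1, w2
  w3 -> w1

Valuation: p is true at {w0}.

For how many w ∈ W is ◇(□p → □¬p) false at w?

0

w0: successors {w1, w2, w3}; □p → □¬p there: w1:T, w2:T, w3:T. ✓
w1: successors {w1}; □p → □¬p there: w1:T. ✓
w2: successors {w0, w1, w2}; □p → □¬p there: w0:T, w1:T, w2:T. ✓
w3: successors {w1}; □p → □¬p there: w1:T. ✓
Satisfying worlds: {w0, w1, w2, w3}.
So ◇(□p → □¬p) fails at the other 0 worlds.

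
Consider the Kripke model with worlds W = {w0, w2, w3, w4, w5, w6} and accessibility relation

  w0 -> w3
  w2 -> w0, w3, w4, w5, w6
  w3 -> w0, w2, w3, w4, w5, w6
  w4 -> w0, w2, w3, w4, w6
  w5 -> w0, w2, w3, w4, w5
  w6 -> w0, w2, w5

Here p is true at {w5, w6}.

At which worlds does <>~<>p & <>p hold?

{w2, w3, w4, w5, w6}

w0: <>~<>p is F, <>p is F. ✗
w2: <>~<>p is T, <>p is T. ✓
w3: <>~<>p is T, <>p is T. ✓
w4: <>~<>p is T, <>p is T. ✓
w5: <>~<>p is T, <>p is T. ✓
w6: <>~<>p is T, <>p is T. ✓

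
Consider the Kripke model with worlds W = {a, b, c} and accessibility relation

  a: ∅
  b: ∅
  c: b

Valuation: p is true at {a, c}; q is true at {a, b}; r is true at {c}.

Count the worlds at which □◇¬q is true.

2

a: no successors, so □◇¬q holds vacuously. ✓
b: no successors, so □◇¬q holds vacuously. ✓
c: successors {b}; ◇¬q there: b:F. ✗
Satisfying worlds: {a, b}.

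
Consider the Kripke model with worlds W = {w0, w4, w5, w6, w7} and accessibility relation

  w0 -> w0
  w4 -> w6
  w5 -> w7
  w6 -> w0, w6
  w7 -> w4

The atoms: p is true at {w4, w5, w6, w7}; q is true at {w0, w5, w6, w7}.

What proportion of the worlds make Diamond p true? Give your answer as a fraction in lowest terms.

4/5

w0: successors {w0}; p there: w0:F. ✗
w4: successors {w6}; p there: w6:T. ✓
w5: successors {w7}; p there: w7:T. ✓
w6: successors {w0, w6}; p there: w0:F, w6:T. ✓
w7: successors {w4}; p there: w4:T. ✓
That's 4 of 5 worlds, so 4/5.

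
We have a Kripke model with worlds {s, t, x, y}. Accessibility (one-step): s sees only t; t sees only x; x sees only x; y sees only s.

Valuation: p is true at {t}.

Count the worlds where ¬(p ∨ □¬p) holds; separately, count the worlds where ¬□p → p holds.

1 and 2

For ¬(p ∨ □¬p):
s: p ∨ □¬p is F. ✓
t: p ∨ □¬p is T. ✗
x: p ∨ □¬p is T. ✗
y: p ∨ □¬p is T. ✗
— 1 world.
For ¬□p → p:
s: ¬□p is F, p is F. ✓
t: ¬□p is T, p is T. ✓
x: ¬□p is T, p is F. ✗
y: ¬□p is T, p is F. ✗
— 2 worlds.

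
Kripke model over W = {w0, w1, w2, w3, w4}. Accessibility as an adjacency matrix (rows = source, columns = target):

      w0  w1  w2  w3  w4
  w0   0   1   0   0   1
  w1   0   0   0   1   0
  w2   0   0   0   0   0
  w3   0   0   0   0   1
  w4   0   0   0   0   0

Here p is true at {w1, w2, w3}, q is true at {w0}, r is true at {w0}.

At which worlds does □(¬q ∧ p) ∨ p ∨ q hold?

w0: □(¬q ∧ p) is F, p ∨ q is T. ✓
w1: □(¬q ∧ p) is T, p ∨ q is T. ✓
w2: □(¬q ∧ p) is T, p ∨ q is T. ✓
w3: □(¬q ∧ p) is F, p ∨ q is T. ✓
w4: □(¬q ∧ p) is T, p ∨ q is F. ✓

{w0, w1, w2, w3, w4}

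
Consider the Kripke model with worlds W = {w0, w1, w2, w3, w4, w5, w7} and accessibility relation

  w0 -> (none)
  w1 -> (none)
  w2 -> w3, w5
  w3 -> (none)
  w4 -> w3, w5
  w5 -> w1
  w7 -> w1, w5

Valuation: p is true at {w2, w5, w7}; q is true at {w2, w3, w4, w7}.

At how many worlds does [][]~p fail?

w0: no successors, so [][]~p holds vacuously. ✓
w1: no successors, so [][]~p holds vacuously. ✓
w2: successors {w3, w5}; []~p there: w3:T, w5:T. ✓
w3: no successors, so [][]~p holds vacuously. ✓
w4: successors {w3, w5}; []~p there: w3:T, w5:T. ✓
w5: successors {w1}; []~p there: w1:T. ✓
w7: successors {w1, w5}; []~p there: w1:T, w5:T. ✓
Satisfying worlds: {w0, w1, w2, w3, w4, w5, w7}.
So [][]~p fails at the other 0 worlds.

0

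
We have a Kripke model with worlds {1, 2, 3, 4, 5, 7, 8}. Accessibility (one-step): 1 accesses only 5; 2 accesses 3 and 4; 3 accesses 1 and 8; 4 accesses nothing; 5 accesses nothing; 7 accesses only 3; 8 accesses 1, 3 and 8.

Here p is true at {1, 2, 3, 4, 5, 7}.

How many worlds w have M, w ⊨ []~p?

1: successors {5}; ~p there: 5:F. ✗
2: successors {3, 4}; ~p there: 3:F, 4:F. ✗
3: successors {1, 8}; ~p there: 1:F, 8:T. ✗
4: no successors, so []~p holds vacuously. ✓
5: no successors, so []~p holds vacuously. ✓
7: successors {3}; ~p there: 3:F. ✗
8: successors {1, 3, 8}; ~p there: 1:F, 3:F, 8:T. ✗
Satisfying worlds: {4, 5}.

2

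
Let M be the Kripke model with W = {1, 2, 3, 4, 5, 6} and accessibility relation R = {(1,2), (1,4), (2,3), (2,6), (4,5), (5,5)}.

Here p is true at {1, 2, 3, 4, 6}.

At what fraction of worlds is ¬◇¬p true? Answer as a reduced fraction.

2/3

1: ◇¬p is F. ✓
2: ◇¬p is F. ✓
3: ◇¬p is F. ✓
4: ◇¬p is T. ✗
5: ◇¬p is T. ✗
6: ◇¬p is F. ✓
That's 4 of 6 worlds, so 4/6 = 2/3.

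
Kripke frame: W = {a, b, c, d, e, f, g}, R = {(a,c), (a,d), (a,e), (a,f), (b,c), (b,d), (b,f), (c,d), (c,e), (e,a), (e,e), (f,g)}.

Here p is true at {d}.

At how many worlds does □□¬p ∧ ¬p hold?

3

a: □□¬p is F, ¬p is T. ✗
b: □□¬p is F, ¬p is T. ✗
c: □□¬p is T, ¬p is T. ✓
d: □□¬p is T, ¬p is F. ✗
e: □□¬p is F, ¬p is T. ✗
f: □□¬p is T, ¬p is T. ✓
g: □□¬p is T, ¬p is T. ✓
Satisfying worlds: {c, f, g}.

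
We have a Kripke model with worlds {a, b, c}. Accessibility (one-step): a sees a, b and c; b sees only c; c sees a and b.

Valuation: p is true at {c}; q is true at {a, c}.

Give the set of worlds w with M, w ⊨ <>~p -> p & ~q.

{b}

a: <>~p is T, p & ~q is F. ✗
b: <>~p is F, p & ~q is F. ✓
c: <>~p is T, p & ~q is F. ✗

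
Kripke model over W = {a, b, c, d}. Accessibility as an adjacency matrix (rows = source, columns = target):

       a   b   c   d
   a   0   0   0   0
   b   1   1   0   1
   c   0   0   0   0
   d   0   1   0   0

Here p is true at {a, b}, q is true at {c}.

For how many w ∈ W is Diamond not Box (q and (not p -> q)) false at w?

a: no successors, so Diamond not Box (q and (not p -> q)) fails. ✗
b: successors {a, b, d}; not Box (q and (not p -> q)) there: a:F, b:T, d:T. ✓
c: no successors, so Diamond not Box (q and (not p -> q)) fails. ✗
d: successors {b}; not Box (q and (not p -> q)) there: b:T. ✓
Satisfying worlds: {b, d}.
So Diamond not Box (q and (not p -> q)) fails at the other 2 worlds.

2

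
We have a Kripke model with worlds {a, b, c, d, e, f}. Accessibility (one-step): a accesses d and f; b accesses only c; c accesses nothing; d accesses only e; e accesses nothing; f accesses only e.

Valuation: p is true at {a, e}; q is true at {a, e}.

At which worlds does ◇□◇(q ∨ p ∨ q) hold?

a: successors {d, f}; □◇(q ∨ p ∨ q) there: d:F, f:F. ✗
b: successors {c}; □◇(q ∨ p ∨ q) there: c:T. ✓
c: no successors, so ◇□◇(q ∨ p ∨ q) fails. ✗
d: successors {e}; □◇(q ∨ p ∨ q) there: e:T. ✓
e: no successors, so ◇□◇(q ∨ p ∨ q) fails. ✗
f: successors {e}; □◇(q ∨ p ∨ q) there: e:T. ✓

{b, d, f}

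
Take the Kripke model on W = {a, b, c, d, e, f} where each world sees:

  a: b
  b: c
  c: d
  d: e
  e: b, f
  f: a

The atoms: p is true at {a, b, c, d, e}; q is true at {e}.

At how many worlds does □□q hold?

1

a: successors {b}; □q there: b:F. ✗
b: successors {c}; □q there: c:F. ✗
c: successors {d}; □q there: d:T. ✓
d: successors {e}; □q there: e:F. ✗
e: successors {b, f}; □q there: b:F, f:F. ✗
f: successors {a}; □q there: a:F. ✗
Satisfying worlds: {c}.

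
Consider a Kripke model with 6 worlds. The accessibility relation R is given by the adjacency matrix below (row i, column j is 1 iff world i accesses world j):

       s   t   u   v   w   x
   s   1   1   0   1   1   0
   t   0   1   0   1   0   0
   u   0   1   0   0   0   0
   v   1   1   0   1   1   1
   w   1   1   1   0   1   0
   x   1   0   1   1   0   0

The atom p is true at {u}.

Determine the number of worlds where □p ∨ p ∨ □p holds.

s: □p is F, p ∨ □p is F. ✗
t: □p is F, p ∨ □p is F. ✗
u: □p is F, p ∨ □p is T. ✓
v: □p is F, p ∨ □p is F. ✗
w: □p is F, p ∨ □p is F. ✗
x: □p is F, p ∨ □p is F. ✗
Satisfying worlds: {u}.

1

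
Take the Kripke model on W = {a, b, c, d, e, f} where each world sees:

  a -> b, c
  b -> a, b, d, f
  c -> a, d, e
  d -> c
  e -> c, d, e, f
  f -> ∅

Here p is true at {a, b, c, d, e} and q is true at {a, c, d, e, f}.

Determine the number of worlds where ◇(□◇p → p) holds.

5

a: successors {b, c}; □◇p → p there: b:T, c:T. ✓
b: successors {a, b, d, f}; □◇p → p there: a:T, b:T, d:T, f:F. ✓
c: successors {a, d, e}; □◇p → p there: a:T, d:T, e:T. ✓
d: successors {c}; □◇p → p there: c:T. ✓
e: successors {c, d, e, f}; □◇p → p there: c:T, d:T, e:T, f:F. ✓
f: no successors, so ◇(□◇p → p) fails. ✗
Satisfying worlds: {a, b, c, d, e}.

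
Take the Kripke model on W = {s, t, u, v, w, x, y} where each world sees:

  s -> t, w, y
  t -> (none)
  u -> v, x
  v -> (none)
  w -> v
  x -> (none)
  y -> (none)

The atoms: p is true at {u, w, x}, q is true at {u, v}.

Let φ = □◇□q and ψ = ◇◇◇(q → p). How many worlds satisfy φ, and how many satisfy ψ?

For □◇□q:
s: successors {t, w, y}; ◇□q there: t:F, w:T, y:F. ✗
t: no successors, so □◇□q holds vacuously. ✓
u: successors {v, x}; ◇□q there: v:F, x:F. ✗
v: no successors, so □◇□q holds vacuously. ✓
w: successors {v}; ◇□q there: v:F. ✗
x: no successors, so □◇□q holds vacuously. ✓
y: no successors, so □◇□q holds vacuously. ✓
— 4 worlds.
For ◇◇◇(q → p):
s: successors {t, w, y}; ◇◇(q → p) there: t:F, w:F, y:F. ✗
t: no successors, so ◇◇◇(q → p) fails. ✗
u: successors {v, x}; ◇◇(q → p) there: v:F, x:F. ✗
v: no successors, so ◇◇◇(q → p) fails. ✗
w: successors {v}; ◇◇(q → p) there: v:F. ✗
x: no successors, so ◇◇◇(q → p) fails. ✗
y: no successors, so ◇◇◇(q → p) fails. ✗
— 0 worlds.

4 and 0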